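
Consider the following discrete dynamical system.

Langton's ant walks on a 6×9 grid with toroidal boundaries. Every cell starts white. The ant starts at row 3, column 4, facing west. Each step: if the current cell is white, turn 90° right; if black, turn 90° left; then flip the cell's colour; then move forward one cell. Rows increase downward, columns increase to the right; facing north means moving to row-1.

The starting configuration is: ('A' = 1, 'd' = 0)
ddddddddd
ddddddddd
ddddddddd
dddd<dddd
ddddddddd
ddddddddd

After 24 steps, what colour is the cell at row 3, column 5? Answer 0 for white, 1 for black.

step 0: ddddddddd
ddddddddd
ddddddddd
dddd<dddd
ddddddddd
ddddddddd
step 1: ddddddddd
ddddddddd
dddd^dddd
ddddAdddd
ddddddddd
ddddddddd
step 2: ddddddddd
ddddddddd
ddddA>ddd
ddddAdddd
ddddddddd
ddddddddd
step 3: ddddddddd
ddddddddd
ddddAAddd
ddddAvddd
ddddddddd
ddddddddd
step 4: ddddddddd
ddddddddd
ddddAAddd
dddd<Addd
ddddddddd
ddddddddd
step 5: ddddddddd
ddddddddd
ddddAAddd
dddddAddd
ddddvdddd
ddddddddd
step 6: ddddddddd
ddddddddd
ddddAAddd
dddddAddd
ddd<Adddd
ddddddddd
step 7: ddddddddd
ddddddddd
ddddAAddd
ddd^dAddd
dddAAdddd
ddddddddd
step 8: ddddddddd
ddddddddd
ddddAAddd
dddA>Addd
dddAAdddd
ddddddddd
step 9: ddddddddd
ddddddddd
ddddAAddd
dddAAAddd
dddAvdddd
ddddddddd
step 10: ddddddddd
ddddddddd
ddddAAddd
dddAAAddd
dddAd>ddd
ddddddddd
step 11: ddddddddd
ddddddddd
ddddAAddd
dddAAAddd
dddAdAddd
dddddvddd
step 12: ddddddddd
ddddddddd
ddddAAddd
dddAAAddd
dddAdAddd
dddd<Addd
step 13: ddddddddd
ddddddddd
ddddAAddd
dddAAAddd
dddA^Addd
ddddAAddd
step 14: ddddddddd
ddddddddd
ddddAAddd
dddAAAddd
dddAA>ddd
ddddAAddd
step 15: ddddddddd
ddddddddd
ddddAAddd
dddAA^ddd
dddAAdddd
ddddAAddd
step 16: ddddddddd
ddddddddd
ddddAAddd
dddA<dddd
dddAAdddd
ddddAAddd
step 17: ddddddddd
ddddddddd
ddddAAddd
dddAddddd
dddAvdddd
ddddAAddd
step 18: ddddddddd
ddddddddd
ddddAAddd
dddAddddd
dddAd>ddd
ddddAAddd
step 19: ddddddddd
ddddddddd
ddddAAddd
dddAddddd
dddAdAddd
ddddAvddd
step 20: ddddddddd
ddddddddd
ddddAAddd
dddAddddd
dddAdAddd
ddddAd>dd
step 21: ddddddvdd
ddddddddd
ddddAAddd
dddAddddd
dddAdAddd
ddddAdAdd
step 22: ddddd<Add
ddddddddd
ddddAAddd
dddAddddd
dddAdAddd
ddddAdAdd
step 23: dddddAAdd
ddddddddd
ddddAAddd
dddAddddd
dddAdAddd
ddddA^Add
step 24: dddddAAdd
ddddddddd
ddddAAddd
dddAddddd
dddAdAddd
ddddAA>dd

0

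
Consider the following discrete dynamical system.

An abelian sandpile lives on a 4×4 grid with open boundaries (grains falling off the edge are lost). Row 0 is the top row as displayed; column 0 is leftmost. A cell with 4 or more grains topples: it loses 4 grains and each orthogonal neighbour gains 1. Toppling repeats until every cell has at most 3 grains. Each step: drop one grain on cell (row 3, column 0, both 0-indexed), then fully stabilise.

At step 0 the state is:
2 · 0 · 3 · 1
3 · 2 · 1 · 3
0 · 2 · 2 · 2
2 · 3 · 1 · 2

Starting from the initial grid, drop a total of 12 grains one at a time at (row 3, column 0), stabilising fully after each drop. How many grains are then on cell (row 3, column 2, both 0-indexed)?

[0] 2 · 0 · 3 · 1
3 · 2 · 1 · 3
0 · 2 · 2 · 2
2 · 3 · 1 · 2
[1] 2 · 0 · 3 · 1
3 · 2 · 1 · 3
0 · 2 · 2 · 2
3 · 3 · 1 · 2
[2] 2 · 0 · 3 · 1
3 · 2 · 1 · 3
1 · 3 · 2 · 2
1 · 0 · 2 · 2
[3] 2 · 0 · 3 · 1
3 · 2 · 1 · 3
1 · 3 · 2 · 2
2 · 0 · 2 · 2
[4] 2 · 0 · 3 · 1
3 · 2 · 1 · 3
1 · 3 · 2 · 2
3 · 0 · 2 · 2
[5] 2 · 0 · 3 · 1
3 · 2 · 1 · 3
2 · 3 · 2 · 2
0 · 1 · 2 · 2
[6] 2 · 0 · 3 · 1
3 · 2 · 1 · 3
2 · 3 · 2 · 2
1 · 1 · 2 · 2
[7] 2 · 0 · 3 · 1
3 · 2 · 1 · 3
2 · 3 · 2 · 2
2 · 1 · 2 · 2
[8] 2 · 0 · 3 · 1
3 · 2 · 1 · 3
2 · 3 · 2 · 2
3 · 1 · 2 · 2
[9] 2 · 0 · 3 · 1
3 · 2 · 1 · 3
3 · 3 · 2 · 2
0 · 2 · 2 · 2
[10] 2 · 0 · 3 · 1
3 · 2 · 1 · 3
3 · 3 · 2 · 2
1 · 2 · 2 · 2
[11] 2 · 0 · 3 · 1
3 · 2 · 1 · 3
3 · 3 · 2 · 2
2 · 2 · 2 · 2
[12] 2 · 0 · 3 · 1
3 · 2 · 1 · 3
3 · 3 · 2 · 2
3 · 2 · 2 · 2

2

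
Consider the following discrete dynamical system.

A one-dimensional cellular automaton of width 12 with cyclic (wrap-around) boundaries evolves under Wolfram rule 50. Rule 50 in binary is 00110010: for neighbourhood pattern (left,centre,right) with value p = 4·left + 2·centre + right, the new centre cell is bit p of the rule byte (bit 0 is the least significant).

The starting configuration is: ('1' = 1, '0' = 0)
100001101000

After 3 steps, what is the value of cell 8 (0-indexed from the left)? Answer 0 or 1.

0

t=0: 100001101000
t=1: 010010010101
t=2: 101101101010
t=3: 010010010101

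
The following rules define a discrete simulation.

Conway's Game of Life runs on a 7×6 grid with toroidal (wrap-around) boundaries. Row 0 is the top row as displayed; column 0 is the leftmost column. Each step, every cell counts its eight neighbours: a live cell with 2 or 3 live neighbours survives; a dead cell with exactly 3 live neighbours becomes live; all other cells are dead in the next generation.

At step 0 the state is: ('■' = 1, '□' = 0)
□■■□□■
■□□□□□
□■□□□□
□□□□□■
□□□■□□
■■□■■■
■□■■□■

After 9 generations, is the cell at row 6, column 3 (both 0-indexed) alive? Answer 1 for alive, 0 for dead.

[0] □■■□□■
■□□□□□
□■□□□□
□□□□□■
□□□■□□
■■□■■■
■□■■□■
[1] □□■■■■
■□■□□□
■□□□□□
□□□□□□
□□■■□□
□■□□□□
□□□□□□
[2] □■■■■■
■□■□■□
□■□□□□
□□□□□□
□□■□□□
□□■□□□
□□■■■□
[3] ■□□□□□
■□□□■□
□■□□□□
□□□□□□
□□□□□□
□■■□□□
□□□□□■
[4] ■□□□□□
■■□□□■
□□□□□□
□□□□□□
□□□□□□
□□□□□□
■■□□□□
[5] □□□□□□
■■□□□■
■□□□□□
□□□□□□
□□□□□□
□□□□□□
■■□□□□
[6] □□□□□■
■■□□□■
■■□□□■
□□□□□□
□□□□□□
□□□□□□
□□□□□□
[7] □□□□□■
□■□□■□
□■□□□■
■□□□□□
□□□□□□
□□□□□□
□□□□□□
[8] □□□□□□
□□□□■■
□■□□□■
■□□□□□
□□□□□□
□□□□□□
□□□□□□
[9] □□□□□□
■□□□■■
□□□□■■
■□□□□□
□□□□□□
□□□□□□
□□□□□□

0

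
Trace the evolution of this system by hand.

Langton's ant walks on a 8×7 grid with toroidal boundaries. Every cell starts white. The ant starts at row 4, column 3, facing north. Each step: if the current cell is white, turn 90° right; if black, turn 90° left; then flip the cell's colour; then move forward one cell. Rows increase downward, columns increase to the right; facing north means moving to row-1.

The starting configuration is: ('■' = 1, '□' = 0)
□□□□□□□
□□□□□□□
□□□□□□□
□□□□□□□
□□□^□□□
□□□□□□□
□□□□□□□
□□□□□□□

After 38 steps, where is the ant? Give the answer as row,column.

7,2

[0] □□□□□□□
□□□□□□□
□□□□□□□
□□□□□□□
□□□^□□□
□□□□□□□
□□□□□□□
□□□□□□□
[1] □□□□□□□
□□□□□□□
□□□□□□□
□□□□□□□
□□□■>□□
□□□□□□□
□□□□□□□
□□□□□□□
[2] □□□□□□□
□□□□□□□
□□□□□□□
□□□□□□□
□□□■■□□
□□□□v□□
□□□□□□□
□□□□□□□
[3] □□□□□□□
□□□□□□□
□□□□□□□
□□□□□□□
□□□■■□□
□□□<■□□
□□□□□□□
□□□□□□□
[4] □□□□□□□
□□□□□□□
□□□□□□□
□□□□□□□
□□□^■□□
□□□■■□□
□□□□□□□
□□□□□□□
[5] □□□□□□□
□□□□□□□
□□□□□□□
□□□□□□□
□□<□■□□
□□□■■□□
□□□□□□□
□□□□□□□
[6] □□□□□□□
□□□□□□□
□□□□□□□
□□^□□□□
□□■□■□□
□□□■■□□
□□□□□□□
□□□□□□□
[7] □□□□□□□
□□□□□□□
□□□□□□□
□□■>□□□
□□■□■□□
□□□■■□□
□□□□□□□
□□□□□□□
[8] □□□□□□□
□□□□□□□
□□□□□□□
□□■■□□□
□□■v■□□
□□□■■□□
□□□□□□□
□□□□□□□
[9] □□□□□□□
□□□□□□□
□□□□□□□
□□■■□□□
□□<■■□□
□□□■■□□
□□□□□□□
□□□□□□□
[10] □□□□□□□
□□□□□□□
□□□□□□□
□□■■□□□
□□□■■□□
□□v■■□□
□□□□□□□
□□□□□□□
[11] □□□□□□□
□□□□□□□
□□□□□□□
□□■■□□□
□□□■■□□
□<■■■□□
□□□□□□□
□□□□□□□
[12] □□□□□□□
□□□□□□□
□□□□□□□
□□■■□□□
□^□■■□□
□■■■■□□
□□□□□□□
□□□□□□□
[13] □□□□□□□
□□□□□□□
□□□□□□□
□□■■□□□
□■>■■□□
□■■■■□□
□□□□□□□
□□□□□□□
[14] □□□□□□□
□□□□□□□
□□□□□□□
□□■■□□□
□■■■■□□
□■v■■□□
□□□□□□□
□□□□□□□
[15] □□□□□□□
□□□□□□□
□□□□□□□
□□■■□□□
□■■■■□□
□■□>■□□
□□□□□□□
□□□□□□□
[16] □□□□□□□
□□□□□□□
□□□□□□□
□□■■□□□
□■■^■□□
□■□□■□□
□□□□□□□
□□□□□□□
[17] □□□□□□□
□□□□□□□
□□□□□□□
□□■■□□□
□■<□■□□
□■□□■□□
□□□□□□□
□□□□□□□
[18] □□□□□□□
□□□□□□□
□□□□□□□
□□■■□□□
□■□□■□□
□■v□■□□
□□□□□□□
□□□□□□□
[19] □□□□□□□
□□□□□□□
□□□□□□□
□□■■□□□
□■□□■□□
□<■□■□□
□□□□□□□
□□□□□□□
[20] □□□□□□□
□□□□□□□
□□□□□□□
□□■■□□□
□■□□■□□
□□■□■□□
□v□□□□□
□□□□□□□
[21] □□□□□□□
□□□□□□□
□□□□□□□
□□■■□□□
□■□□■□□
□□■□■□□
<■□□□□□
□□□□□□□
[22] □□□□□□□
□□□□□□□
□□□□□□□
□□■■□□□
□■□□■□□
^□■□■□□
■■□□□□□
□□□□□□□
[23] □□□□□□□
□□□□□□□
□□□□□□□
□□■■□□□
□■□□■□□
■>■□■□□
■■□□□□□
□□□□□□□
[24] □□□□□□□
□□□□□□□
□□□□□□□
□□■■□□□
□■□□■□□
■■■□■□□
■v□□□□□
□□□□□□□
[25] □□□□□□□
□□□□□□□
□□□□□□□
□□■■□□□
□■□□■□□
■■■□■□□
■□>□□□□
□□□□□□□
[26] □□□□□□□
□□□□□□□
□□□□□□□
□□■■□□□
□■□□■□□
■■■□■□□
■□■□□□□
□□v□□□□
[27] □□□□□□□
□□□□□□□
□□□□□□□
□□■■□□□
□■□□■□□
■■■□■□□
■□■□□□□
□<■□□□□
[28] □□□□□□□
□□□□□□□
□□□□□□□
□□■■□□□
□■□□■□□
■■■□■□□
■^■□□□□
□■■□□□□
[29] □□□□□□□
□□□□□□□
□□□□□□□
□□■■□□□
□■□□■□□
■■■□■□□
■■>□□□□
□■■□□□□
[30] □□□□□□□
□□□□□□□
□□□□□□□
□□■■□□□
□■□□■□□
■■^□■□□
■■□□□□□
□■■□□□□
[31] □□□□□□□
□□□□□□□
□□□□□□□
□□■■□□□
□■□□■□□
■<□□■□□
■■□□□□□
□■■□□□□
[32] □□□□□□□
□□□□□□□
□□□□□□□
□□■■□□□
□■□□■□□
■□□□■□□
■v□□□□□
□■■□□□□
[33] □□□□□□□
□□□□□□□
□□□□□□□
□□■■□□□
□■□□■□□
■□□□■□□
■□>□□□□
□■■□□□□
[34] □□□□□□□
□□□□□□□
□□□□□□□
□□■■□□□
□■□□■□□
■□□□■□□
■□■□□□□
□■v□□□□
[35] □□□□□□□
□□□□□□□
□□□□□□□
□□■■□□□
□■□□■□□
■□□□■□□
■□■□□□□
□■□>□□□
[36] □□□v□□□
□□□□□□□
□□□□□□□
□□■■□□□
□■□□■□□
■□□□■□□
■□■□□□□
□■□■□□□
[37] □□<■□□□
□□□□□□□
□□□□□□□
□□■■□□□
□■□□■□□
■□□□■□□
■□■□□□□
□■□■□□□
[38] □□■■□□□
□□□□□□□
□□□□□□□
□□■■□□□
□■□□■□□
■□□□■□□
■□■□□□□
□■^■□□□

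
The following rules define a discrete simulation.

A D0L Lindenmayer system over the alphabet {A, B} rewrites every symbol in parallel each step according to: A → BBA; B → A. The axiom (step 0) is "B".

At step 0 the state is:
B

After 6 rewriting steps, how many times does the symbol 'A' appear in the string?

0) B
1) A
2) BBA
3) AABBA
4) BBABBAAABBA
5) AABBAAABBABBABBAAABBA
6) BBABBAAABBABBABBAAABBAAABBAAABBABBABBAAABBA

21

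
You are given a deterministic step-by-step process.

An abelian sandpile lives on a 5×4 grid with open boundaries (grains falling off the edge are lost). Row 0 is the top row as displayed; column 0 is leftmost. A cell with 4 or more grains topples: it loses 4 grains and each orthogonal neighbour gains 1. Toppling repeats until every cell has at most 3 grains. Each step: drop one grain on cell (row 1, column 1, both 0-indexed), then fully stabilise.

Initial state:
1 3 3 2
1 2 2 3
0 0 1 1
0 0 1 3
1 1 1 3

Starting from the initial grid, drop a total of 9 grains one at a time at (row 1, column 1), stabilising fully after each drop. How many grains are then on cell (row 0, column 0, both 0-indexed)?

3

gen 0: 1 3 3 2
1 2 2 3
0 0 1 1
0 0 1 3
1 1 1 3
gen 1: 1 3 3 2
1 3 2 3
0 0 1 1
0 0 1 3
1 1 1 3
gen 2: 2 1 2 0
2 2 1 1
0 1 2 2
0 0 1 3
1 1 1 3
gen 3: 2 1 2 0
2 3 1 1
0 1 2 2
0 0 1 3
1 1 1 3
gen 4: 2 2 2 0
3 0 2 1
0 2 2 2
0 0 1 3
1 1 1 3
gen 5: 2 2 2 0
3 1 2 1
0 2 2 2
0 0 1 3
1 1 1 3
gen 6: 2 2 2 0
3 2 2 1
0 2 2 2
0 0 1 3
1 1 1 3
gen 7: 2 2 2 0
3 3 2 1
0 2 2 2
0 0 1 3
1 1 1 3
gen 8: 3 3 2 0
0 1 3 1
1 3 2 2
0 0 1 3
1 1 1 3
gen 9: 3 3 2 0
0 2 3 1
1 3 2 2
0 0 1 3
1 1 1 3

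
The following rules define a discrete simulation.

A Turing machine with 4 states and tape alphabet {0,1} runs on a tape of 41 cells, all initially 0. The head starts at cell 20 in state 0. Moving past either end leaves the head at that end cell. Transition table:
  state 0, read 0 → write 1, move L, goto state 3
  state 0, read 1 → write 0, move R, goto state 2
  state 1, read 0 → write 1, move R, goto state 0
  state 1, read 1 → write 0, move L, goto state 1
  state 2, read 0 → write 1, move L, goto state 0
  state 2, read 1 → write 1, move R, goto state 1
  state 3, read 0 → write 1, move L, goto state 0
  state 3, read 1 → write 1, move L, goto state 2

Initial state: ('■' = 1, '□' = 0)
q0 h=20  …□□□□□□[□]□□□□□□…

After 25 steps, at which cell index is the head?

[0] q0 h=20  …□□□□□□[□]□□□□□□…
[1] q3 h=19  …□□□□□□[□]■□□□□□…
[2] q0 h=18  …□□□□□□[□]■■□□□□…
[3] q3 h=17  …□□□□□□[□]■■■□□□…
[4] q0 h=16  …□□□□□□[□]■■■■□□…
[5] q3 h=15  …□□□□□□[□]■■■■■□…
[6] q0 h=14  …□□□□□□[□]■■■■■■…
[7] q3 h=13  …□□□□□□[□]■■■■■■…
[8] q0 h=12  …□□□□□□[□]■■■■■■…
[9] q3 h=11  …□□□□□□[□]■■■■■■…
[10] q0 h=10  …□□□□□□[□]■■■■■■…
[11] q3 h= 9  …□□□□□□[□]■■■■■■…
[12] q0 h= 8  …□□□□□□[□]■■■■■■…
[13] q3 h= 7  …□□□□□□[□]■■■■■■…
[14] q0 h= 6  |□□□□□□[□]■■■■■■…
[15] q3 h= 5  |□□□□□[□]■■■■■■…
[16] q0 h= 4  |□□□□[□]■■■■■■…
[17] q3 h= 3  |□□□[□]■■■■■■…
[18] q0 h= 2  |□□[□]■■■■■■…
[19] q3 h= 1  |□[□]■■■■■■…
[20] q0 h= 0  |[□]■■■■■■…
[21] q3 h= 0  |[■]■■■■■■…
[22] q2 h= 0  |[■]■■■■■■…
[23] q1 h= 1  |■[■]■■■■■■…
[24] q1 h= 0  |[■]□■■■■■…
[25] q1 h= 0  |[□]□■■■■■…

0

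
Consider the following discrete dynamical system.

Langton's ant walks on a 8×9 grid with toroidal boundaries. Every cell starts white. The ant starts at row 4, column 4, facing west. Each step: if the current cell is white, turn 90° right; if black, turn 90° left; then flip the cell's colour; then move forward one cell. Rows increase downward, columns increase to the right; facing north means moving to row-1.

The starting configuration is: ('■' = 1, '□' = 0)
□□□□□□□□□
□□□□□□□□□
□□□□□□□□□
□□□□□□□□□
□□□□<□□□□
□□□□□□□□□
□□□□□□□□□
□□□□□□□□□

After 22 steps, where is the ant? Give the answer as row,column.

gen 0: □□□□□□□□□
□□□□□□□□□
□□□□□□□□□
□□□□□□□□□
□□□□<□□□□
□□□□□□□□□
□□□□□□□□□
□□□□□□□□□
gen 1: □□□□□□□□□
□□□□□□□□□
□□□□□□□□□
□□□□^□□□□
□□□□■□□□□
□□□□□□□□□
□□□□□□□□□
□□□□□□□□□
gen 2: □□□□□□□□□
□□□□□□□□□
□□□□□□□□□
□□□□■>□□□
□□□□■□□□□
□□□□□□□□□
□□□□□□□□□
□□□□□□□□□
gen 3: □□□□□□□□□
□□□□□□□□□
□□□□□□□□□
□□□□■■□□□
□□□□■v□□□
□□□□□□□□□
□□□□□□□□□
□□□□□□□□□
gen 4: □□□□□□□□□
□□□□□□□□□
□□□□□□□□□
□□□□■■□□□
□□□□<■□□□
□□□□□□□□□
□□□□□□□□□
□□□□□□□□□
gen 5: □□□□□□□□□
□□□□□□□□□
□□□□□□□□□
□□□□■■□□□
□□□□□■□□□
□□□□v□□□□
□□□□□□□□□
□□□□□□□□□
gen 6: □□□□□□□□□
□□□□□□□□□
□□□□□□□□□
□□□□■■□□□
□□□□□■□□□
□□□<■□□□□
□□□□□□□□□
□□□□□□□□□
gen 7: □□□□□□□□□
□□□□□□□□□
□□□□□□□□□
□□□□■■□□□
□□□^□■□□□
□□□■■□□□□
□□□□□□□□□
□□□□□□□□□
gen 8: □□□□□□□□□
□□□□□□□□□
□□□□□□□□□
□□□□■■□□□
□□□■>■□□□
□□□■■□□□□
□□□□□□□□□
□□□□□□□□□
gen 9: □□□□□□□□□
□□□□□□□□□
□□□□□□□□□
□□□□■■□□□
□□□■■■□□□
□□□■v□□□□
□□□□□□□□□
□□□□□□□□□
gen 10: □□□□□□□□□
□□□□□□□□□
□□□□□□□□□
□□□□■■□□□
□□□■■■□□□
□□□■□>□□□
□□□□□□□□□
□□□□□□□□□
gen 11: □□□□□□□□□
□□□□□□□□□
□□□□□□□□□
□□□□■■□□□
□□□■■■□□□
□□□■□■□□□
□□□□□v□□□
□□□□□□□□□
gen 12: □□□□□□□□□
□□□□□□□□□
□□□□□□□□□
□□□□■■□□□
□□□■■■□□□
□□□■□■□□□
□□□□<■□□□
□□□□□□□□□
gen 13: □□□□□□□□□
□□□□□□□□□
□□□□□□□□□
□□□□■■□□□
□□□■■■□□□
□□□■^■□□□
□□□□■■□□□
□□□□□□□□□
gen 14: □□□□□□□□□
□□□□□□□□□
□□□□□□□□□
□□□□■■□□□
□□□■■■□□□
□□□■■>□□□
□□□□■■□□□
□□□□□□□□□
gen 15: □□□□□□□□□
□□□□□□□□□
□□□□□□□□□
□□□□■■□□□
□□□■■^□□□
□□□■■□□□□
□□□□■■□□□
□□□□□□□□□
gen 16: □□□□□□□□□
□□□□□□□□□
□□□□□□□□□
□□□□■■□□□
□□□■<□□□□
□□□■■□□□□
□□□□■■□□□
□□□□□□□□□
gen 17: □□□□□□□□□
□□□□□□□□□
□□□□□□□□□
□□□□■■□□□
□□□■□□□□□
□□□■v□□□□
□□□□■■□□□
□□□□□□□□□
gen 18: □□□□□□□□□
□□□□□□□□□
□□□□□□□□□
□□□□■■□□□
□□□■□□□□□
□□□■□>□□□
□□□□■■□□□
□□□□□□□□□
gen 19: □□□□□□□□□
□□□□□□□□□
□□□□□□□□□
□□□□■■□□□
□□□■□□□□□
□□□■□■□□□
□□□□■v□□□
□□□□□□□□□
gen 20: □□□□□□□□□
□□□□□□□□□
□□□□□□□□□
□□□□■■□□□
□□□■□□□□□
□□□■□■□□□
□□□□■□>□□
□□□□□□□□□
gen 21: □□□□□□□□□
□□□□□□□□□
□□□□□□□□□
□□□□■■□□□
□□□■□□□□□
□□□■□■□□□
□□□□■□■□□
□□□□□□v□□
gen 22: □□□□□□□□□
□□□□□□□□□
□□□□□□□□□
□□□□■■□□□
□□□■□□□□□
□□□■□■□□□
□□□□■□■□□
□□□□□<■□□

7,5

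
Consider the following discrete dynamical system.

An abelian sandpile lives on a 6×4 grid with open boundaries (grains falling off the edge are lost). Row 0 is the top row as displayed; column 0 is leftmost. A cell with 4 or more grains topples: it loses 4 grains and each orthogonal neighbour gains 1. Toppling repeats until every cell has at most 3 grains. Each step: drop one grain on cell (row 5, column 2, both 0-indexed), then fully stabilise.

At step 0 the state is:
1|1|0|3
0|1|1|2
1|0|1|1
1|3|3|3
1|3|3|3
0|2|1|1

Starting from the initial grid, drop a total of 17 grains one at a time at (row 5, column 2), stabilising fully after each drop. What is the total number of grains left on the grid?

t=0: 1|1|0|3
0|1|1|2
1|0|1|1
1|3|3|3
1|3|3|3
0|2|1|1
t=1: 1|1|0|3
0|1|1|2
1|0|1|1
1|3|3|3
1|3|3|3
0|2|2|1
t=2: 1|1|0|3
0|1|1|2
1|0|1|1
1|3|3|3
1|3|3|3
0|2|3|1
t=3: 1|1|0|3
0|1|1|2
1|1|2|2
2|1|2|1
2|2|3|1
1|0|2|3
t=4: 1|1|0|3
0|1|1|2
1|1|2|2
2|1|2|1
2|2|3|1
1|0|3|3
t=5: 1|1|0|3
0|1|1|2
1|1|2|2
2|1|3|1
2|3|0|3
1|1|2|0
t=6: 1|1|0|3
0|1|1|2
1|1|2|2
2|1|3|1
2|3|0|3
1|1|3|0
t=7: 1|1|0|3
0|1|1|2
1|1|2|2
2|1|3|1
2|3|1|3
1|2|0|1
t=8: 1|1|0|3
0|1|1|2
1|1|2|2
2|1|3|1
2|3|1|3
1|2|1|1
t=9: 1|1|0|3
0|1|1|2
1|1|2|2
2|1|3|1
2|3|1|3
1|2|2|1
t=10: 1|1|0|3
0|1|1|2
1|1|2|2
2|1|3|1
2|3|1|3
1|2|3|1
t=11: 1|1|0|3
0|1|1|2
1|1|2|2
2|1|3|1
2|3|2|3
1|3|0|2
t=12: 1|1|0|3
0|1|1|2
1|1|2|2
2|1|3|1
2|3|2|3
1|3|1|2
t=13: 1|1|0|3
0|1|1|2
1|1|2|2
2|1|3|1
2|3|2|3
1|3|2|2
t=14: 1|1|0|3
0|1|1|2
1|1|2|2
2|1|3|1
2|3|2|3
1|3|3|2
t=15: 1|1|0|3
0|1|1|2
1|1|3|2
2|3|0|3
3|1|2|1
2|1|3|0
t=16: 1|1|0|3
0|1|1|2
1|1|3|2
2|3|0|3
3|1|3|1
2|2|0|1
t=17: 1|1|0|3
0|1|1|2
1|1|3|2
2|3|0|3
3|1|3|1
2|2|1|1

38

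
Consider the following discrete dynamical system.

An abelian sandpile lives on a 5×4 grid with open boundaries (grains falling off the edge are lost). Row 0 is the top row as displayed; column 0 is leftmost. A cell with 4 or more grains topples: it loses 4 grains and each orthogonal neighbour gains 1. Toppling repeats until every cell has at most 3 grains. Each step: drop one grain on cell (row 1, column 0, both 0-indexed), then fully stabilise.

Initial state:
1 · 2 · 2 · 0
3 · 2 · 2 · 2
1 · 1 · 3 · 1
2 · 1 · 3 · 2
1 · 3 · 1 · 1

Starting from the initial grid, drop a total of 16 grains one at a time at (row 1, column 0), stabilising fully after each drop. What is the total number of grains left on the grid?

40

step 0: 1 · 2 · 2 · 0
3 · 2 · 2 · 2
1 · 1 · 3 · 1
2 · 1 · 3 · 2
1 · 3 · 1 · 1
step 1: 2 · 2 · 2 · 0
0 · 3 · 2 · 2
2 · 1 · 3 · 1
2 · 1 · 3 · 2
1 · 3 · 1 · 1
step 2: 2 · 2 · 2 · 0
1 · 3 · 2 · 2
2 · 1 · 3 · 1
2 · 1 · 3 · 2
1 · 3 · 1 · 1
step 3: 2 · 2 · 2 · 0
2 · 3 · 2 · 2
2 · 1 · 3 · 1
2 · 1 · 3 · 2
1 · 3 · 1 · 1
step 4: 2 · 2 · 2 · 0
3 · 3 · 2 · 2
2 · 1 · 3 · 1
2 · 1 · 3 · 2
1 · 3 · 1 · 1
step 5: 3 · 3 · 2 · 0
1 · 0 · 3 · 2
3 · 2 · 3 · 1
2 · 1 · 3 · 2
1 · 3 · 1 · 1
step 6: 3 · 3 · 2 · 0
2 · 0 · 3 · 2
3 · 2 · 3 · 1
2 · 1 · 3 · 2
1 · 3 · 1 · 1
step 7: 3 · 3 · 2 · 0
3 · 0 · 3 · 2
3 · 2 · 3 · 1
2 · 1 · 3 · 2
1 · 3 · 1 · 1
step 8: 1 · 0 · 3 · 0
2 · 2 · 3 · 2
0 · 3 · 3 · 1
3 · 1 · 3 · 2
1 · 3 · 1 · 1
step 9: 1 · 0 · 3 · 0
3 · 2 · 3 · 2
0 · 3 · 3 · 1
3 · 1 · 3 · 2
1 · 3 · 1 · 1
step 10: 2 · 0 · 3 · 0
0 · 3 · 3 · 2
1 · 3 · 3 · 1
3 · 1 · 3 · 2
1 · 3 · 1 · 1
step 11: 2 · 0 · 3 · 0
1 · 3 · 3 · 2
1 · 3 · 3 · 1
3 · 1 · 3 · 2
1 · 3 · 1 · 1
step 12: 2 · 0 · 3 · 0
2 · 3 · 3 · 2
1 · 3 · 3 · 1
3 · 1 · 3 · 2
1 · 3 · 1 · 1
step 13: 2 · 0 · 3 · 0
3 · 3 · 3 · 2
1 · 3 · 3 · 1
3 · 1 · 3 · 2
1 · 3 · 1 · 1
step 14: 3 · 2 · 0 · 1
1 · 2 · 2 · 3
3 · 1 · 2 · 2
3 · 3 · 0 · 3
1 · 3 · 2 · 1
step 15: 3 · 2 · 0 · 1
2 · 2 · 2 · 3
3 · 1 · 2 · 2
3 · 3 · 0 · 3
1 · 3 · 2 · 1
step 16: 3 · 2 · 0 · 1
3 · 2 · 2 · 3
3 · 1 · 2 · 2
3 · 3 · 0 · 3
1 · 3 · 2 · 1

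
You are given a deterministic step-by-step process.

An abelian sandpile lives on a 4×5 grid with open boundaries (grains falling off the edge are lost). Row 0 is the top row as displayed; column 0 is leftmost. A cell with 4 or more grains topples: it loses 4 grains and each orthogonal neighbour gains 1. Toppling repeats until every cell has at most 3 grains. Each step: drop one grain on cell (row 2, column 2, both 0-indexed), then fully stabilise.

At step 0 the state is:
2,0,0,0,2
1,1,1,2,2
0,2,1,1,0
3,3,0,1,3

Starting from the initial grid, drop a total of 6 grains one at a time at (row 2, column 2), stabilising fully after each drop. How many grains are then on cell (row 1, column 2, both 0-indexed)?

[0] 2,0,0,0,2
1,1,1,2,2
0,2,1,1,0
3,3,0,1,3
[1] 2,0,0,0,2
1,1,1,2,2
0,2,2,1,0
3,3,0,1,3
[2] 2,0,0,0,2
1,1,1,2,2
0,2,3,1,0
3,3,0,1,3
[3] 2,0,0,0,2
1,1,2,2,2
0,3,0,2,0
3,3,1,1,3
[4] 2,0,0,0,2
1,1,2,2,2
0,3,1,2,0
3,3,1,1,3
[5] 2,0,0,0,2
1,1,2,2,2
0,3,2,2,0
3,3,1,1,3
[6] 2,0,0,0,2
1,1,2,2,2
0,3,3,2,0
3,3,1,1,3

2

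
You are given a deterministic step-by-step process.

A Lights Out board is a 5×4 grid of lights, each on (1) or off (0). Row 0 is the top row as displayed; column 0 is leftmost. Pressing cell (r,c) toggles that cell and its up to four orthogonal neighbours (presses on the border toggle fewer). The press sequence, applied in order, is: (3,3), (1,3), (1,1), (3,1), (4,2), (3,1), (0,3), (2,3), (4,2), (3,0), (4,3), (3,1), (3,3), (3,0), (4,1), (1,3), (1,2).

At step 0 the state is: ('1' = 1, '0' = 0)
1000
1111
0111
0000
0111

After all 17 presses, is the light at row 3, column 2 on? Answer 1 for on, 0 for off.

1

0) 1000
1111
0111
0000
0111
1) 1000
1111
0110
0011
0110
2) 1001
1100
0111
0011
0110
3) 1101
0010
0011
0011
0110
4) 1101
0010
0111
1101
0010
5) 1101
0010
0111
1111
0101
6) 1101
0010
0011
0001
0001
7) 1110
0011
0011
0001
0001
8) 1110
0010
0000
0000
0001
9) 1110
0010
0000
0010
0110
10) 1110
0010
1000
1110
1110
11) 1110
0010
1000
1111
1101
12) 1110
0010
1100
0001
1001
13) 1110
0010
1101
0010
1000
14) 1110
0010
0101
1110
0000
15) 1110
0010
0101
1010
1110
16) 1111
0001
0100
1010
1110
17) 1101
0110
0110
1010
1110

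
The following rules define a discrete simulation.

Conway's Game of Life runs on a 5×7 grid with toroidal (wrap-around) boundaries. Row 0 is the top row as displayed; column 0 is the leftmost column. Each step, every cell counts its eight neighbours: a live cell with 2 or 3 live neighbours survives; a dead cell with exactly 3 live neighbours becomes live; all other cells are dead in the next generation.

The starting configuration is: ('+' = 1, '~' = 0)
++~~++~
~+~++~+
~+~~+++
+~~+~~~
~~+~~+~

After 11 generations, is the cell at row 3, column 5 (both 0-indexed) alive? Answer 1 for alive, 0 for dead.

1

gen 0: ++~~++~
~+~++~+
~+~~+++
+~~+~~~
~~+~~+~
gen 1: ++~~~~~
~+~+~~~
~+~~~~+
++++~~~
+~++~+~
gen 2: +~~++~+
~+~~~~~
~~~+~~~
~~~++~~
~~~++~~
gen 3: +~++++~
+~+++~~
~~+++~~
~~+~~~~
~~+~~~~
gen 4: ~~~~~++
~~~~~~+
~~~~+~~
~++~~~~
~~+~+~~
gen 5: ~~~~~++
~~~~~~+
~~~~~~~
~++~~~~
~+++~+~
gen 6: +~+~+++
~~~~~++
~~~~~~~
~+~+~~~
++~++++
gen 7: ~~+~~~~
+~~~+~~
~~~~~~~
~+~+~++
~~~~~~~
gen 8: ~~~~~~~
~~~~~~~
+~~~+++
~~~~~~~
~~+~~~~
gen 9: ~~~~~~~
~~~~~++
~~~~~++
~~~~~++
~~~~~~~
gen 10: ~~~~~~~
~~~~~++
+~~~+~~
~~~~~++
~~~~~~~
gen 11: ~~~~~~~
~~~~~++
+~~~+~~
~~~~~++
~~~~~~~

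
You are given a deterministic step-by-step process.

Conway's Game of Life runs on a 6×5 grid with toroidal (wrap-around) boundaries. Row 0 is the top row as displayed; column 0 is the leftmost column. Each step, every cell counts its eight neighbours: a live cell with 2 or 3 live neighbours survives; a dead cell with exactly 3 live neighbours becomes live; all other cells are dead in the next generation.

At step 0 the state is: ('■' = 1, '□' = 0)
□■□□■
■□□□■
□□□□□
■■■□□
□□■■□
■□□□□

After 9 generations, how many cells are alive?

6

step 0: □■□□■
■□□□■
□□□□□
■■■□□
□□■■□
■□□□□
step 1: □■□□■
■□□□■
□□□□■
□■■■□
■□■■■
■■■■■
step 2: □□□□□
□□□■■
□■■□■
□■□□□
□□□□□
□□□□□
step 3: □□□□□
■□■■■
□■■□■
■■■□□
□□□□□
□□□□□
step 4: □□□■■
■□■□■
□□□□□
■□■■□
□■□□□
□□□□□
step 5: ■□□■■
■□□□■
■□■□□
□■■□□
□■■□□
□□□□□
step 6: ■□□■□
□□□□□
■□■■■
■□□■□
□■■□□
■■■■■
step 7: ■□□■□
■■■□□
■■■■□
■□□□□
□□□□□
□□□□□
step 8: ■□■□■
□□□□□
□□□■□
■□■□■
□□□□□
□□□□□
step 9: □□□□□
□□□■■
□□□■■
□□□■■
□□□□□
□□□□□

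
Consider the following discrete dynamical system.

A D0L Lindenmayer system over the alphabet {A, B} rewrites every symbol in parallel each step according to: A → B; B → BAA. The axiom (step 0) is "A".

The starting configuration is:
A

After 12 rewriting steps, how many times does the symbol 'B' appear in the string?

1365

gen 0: A
gen 1: B
gen 2: BAA
gen 3: BAABB
gen 4: BAABBBAABAA
gen 5: BAABBBAABAABAABBBAABB
gen 6: BAABBBAABAABAABBBAABBBAABBBAABAABAABBBAABAA
gen 7: BAABBBAABAABAABBBAABBBAABBBAABAABAABBBAABAABAABBBAABAABAABBBAABBBAABBBAABAABAABBBAABB
gen 8: BAABBBAABAABAABBBAABBBAABBBAABAABAABBBAABAABAABBBAABAABAAB…ABAABAABBBAABAABAABBBAABAABAABBBAABBBAABBBAABAABAABBBAABAA  (len 171)
gen 9: BAABBBAABAABAABBBAABBBAABBBAABAABAABBBAABAABAABBBAABAABAAB…AABAABAABBBAABAABAABBBAABAABAABBBAABBBAABBBAABAABAABBBAABB  (len 341)
gen 10: BAABBBAABAABAABBBAABBBAABBBAABAABAABBBAABAABAABBBAABAABAAB…ABAABAABBBAABAABAABBBAABAABAABBBAABBBAABBBAABAABAABBBAABAA  (len 683)
gen 11: BAABBBAABAABAABBBAABBBAABBBAABAABAABBBAABAABAABBBAABAABAAB…AABAABAABBBAABAABAABBBAABAABAABBBAABBBAABBBAABAABAABBBAABB  (len 1365)
gen 12: BAABBBAABAABAABBBAABBBAABBBAABAABAABBBAABAABAABBBAABAABAAB…ABAABAABBBAABAABAABBBAABAABAABBBAABBBAABBBAABAABAABBBAABAA  (len 2731)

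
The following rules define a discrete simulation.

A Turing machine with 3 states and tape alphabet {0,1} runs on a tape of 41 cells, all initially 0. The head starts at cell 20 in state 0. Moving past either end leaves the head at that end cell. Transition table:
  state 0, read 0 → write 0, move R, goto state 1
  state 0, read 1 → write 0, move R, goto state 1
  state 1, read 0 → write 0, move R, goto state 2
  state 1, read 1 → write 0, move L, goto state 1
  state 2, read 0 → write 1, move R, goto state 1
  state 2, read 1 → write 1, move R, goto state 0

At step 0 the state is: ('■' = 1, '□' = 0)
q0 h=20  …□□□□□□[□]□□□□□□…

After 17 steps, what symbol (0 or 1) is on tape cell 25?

k=0  q0 h=20  …□□□□□□[□]□□□□□□…
k=1  q1 h=21  …□□□□□□[□]□□□□□□…
k=2  q2 h=22  …□□□□□□[□]□□□□□□…
k=3  q1 h=23  …□□□□□■[□]□□□□□□…
k=4  q2 h=24  …□□□□■□[□]□□□□□□…
k=5  q1 h=25  …□□□■□■[□]□□□□□□…
k=6  q2 h=26  …□□■□■□[□]□□□□□□…
k=7  q1 h=27  …□■□■□■[□]□□□□□□…
k=8  q2 h=28  …■□■□■□[□]□□□□□□…
k=9  q1 h=29  …□■□■□■[□]□□□□□□…
k=10  q2 h=30  …■□■□■□[□]□□□□□□…
k=11  q1 h=31  …□■□■□■[□]□□□□□□…
k=12  q2 h=32  …■□■□■□[□]□□□□□□…
k=13  q1 h=33  …□■□■□■[□]□□□□□□…
k=14  q2 h=34  …■□■□■□[□]□□□□□□|
k=15  q1 h=35  …□■□■□■[□]□□□□□|
k=16  q2 h=36  …■□■□■□[□]□□□□|
k=17  q1 h=37  …□■□■□■[□]□□□|

0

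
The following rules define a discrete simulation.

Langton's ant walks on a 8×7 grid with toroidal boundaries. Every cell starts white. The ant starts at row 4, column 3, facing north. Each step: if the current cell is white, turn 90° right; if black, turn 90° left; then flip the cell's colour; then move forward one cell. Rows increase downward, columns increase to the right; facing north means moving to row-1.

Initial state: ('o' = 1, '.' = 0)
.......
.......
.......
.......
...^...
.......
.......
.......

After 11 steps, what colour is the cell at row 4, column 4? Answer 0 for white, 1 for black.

1

gen 0: .......
.......
.......
.......
...^...
.......
.......
.......
gen 1: .......
.......
.......
.......
...o>..
.......
.......
.......
gen 2: .......
.......
.......
.......
...oo..
....v..
.......
.......
gen 3: .......
.......
.......
.......
...oo..
...<o..
.......
.......
gen 4: .......
.......
.......
.......
...^o..
...oo..
.......
.......
gen 5: .......
.......
.......
.......
..<.o..
...oo..
.......
.......
gen 6: .......
.......
.......
..^....
..o.o..
...oo..
.......
.......
gen 7: .......
.......
.......
..o>...
..o.o..
...oo..
.......
.......
gen 8: .......
.......
.......
..oo...
..ovo..
...oo..
.......
.......
gen 9: .......
.......
.......
..oo...
..<oo..
...oo..
.......
.......
gen 10: .......
.......
.......
..oo...
...oo..
..voo..
.......
.......
gen 11: .......
.......
.......
..oo...
...oo..
.<ooo..
.......
.......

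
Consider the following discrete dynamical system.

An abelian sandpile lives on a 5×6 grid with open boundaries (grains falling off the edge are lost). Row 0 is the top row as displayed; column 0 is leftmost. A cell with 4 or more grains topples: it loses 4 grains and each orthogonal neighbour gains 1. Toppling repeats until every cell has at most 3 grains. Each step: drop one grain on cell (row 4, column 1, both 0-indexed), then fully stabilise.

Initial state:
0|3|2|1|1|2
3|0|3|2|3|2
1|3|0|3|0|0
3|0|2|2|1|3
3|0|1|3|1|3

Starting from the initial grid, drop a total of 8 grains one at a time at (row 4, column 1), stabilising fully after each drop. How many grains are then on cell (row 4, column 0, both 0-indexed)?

0) 0|3|2|1|1|2
3|0|3|2|3|2
1|3|0|3|0|0
3|0|2|2|1|3
3|0|1|3|1|3
1) 0|3|2|1|1|2
3|0|3|2|3|2
1|3|0|3|0|0
3|0|2|2|1|3
3|1|1|3|1|3
2) 0|3|2|1|1|2
3|0|3|2|3|2
1|3|0|3|0|0
3|0|2|2|1|3
3|2|1|3|1|3
3) 0|3|2|1|1|2
3|0|3|2|3|2
1|3|0|3|0|0
3|0|2|2|1|3
3|3|1|3|1|3
4) 0|3|2|1|1|2
3|0|3|2|3|2
2|3|0|3|0|0
0|2|2|2|1|3
1|1|2|3|1|3
5) 0|3|2|1|1|2
3|0|3|2|3|2
2|3|0|3|0|0
0|2|2|2|1|3
1|2|2|3|1|3
6) 0|3|2|1|1|2
3|0|3|2|3|2
2|3|0|3|0|0
0|2|2|2|1|3
1|3|2|3|1|3
7) 0|3|2|1|1|2
3|0|3|2|3|2
2|3|0|3|0|0
0|3|2|2|1|3
2|0|3|3|1|3
8) 0|3|2|1|1|2
3|0|3|2|3|2
2|3|0|3|0|0
0|3|2|2|1|3
2|1|3|3|1|3

2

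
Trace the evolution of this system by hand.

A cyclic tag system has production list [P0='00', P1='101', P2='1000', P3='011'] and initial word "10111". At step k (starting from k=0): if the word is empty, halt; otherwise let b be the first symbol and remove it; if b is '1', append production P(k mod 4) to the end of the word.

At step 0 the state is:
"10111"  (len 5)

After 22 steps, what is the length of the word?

t=0: "10111"  (len 5)
t=1: "011100"  (len 6)
t=2: "11100"  (len 5)
t=3: "11001000"  (len 8)
t=4: "1001000011"  (len 10)
t=5: "00100001100"  (len 11)
t=6: "0100001100"  (len 10)
t=7: "100001100"  (len 9)
t=8: "00001100011"  (len 11)
t=9: "0001100011"  (len 10)
t=10: "001100011"  (len 9)
t=11: "01100011"  (len 8)
t=12: "1100011"  (len 7)
t=13: "10001100"  (len 8)
t=14: "0001100101"  (len 10)
t=15: "001100101"  (len 9)
t=16: "01100101"  (len 8)
t=17: "1100101"  (len 7)
t=18: "100101101"  (len 9)
t=19: "001011011000"  (len 12)
t=20: "01011011000"  (len 11)
t=21: "1011011000"  (len 10)
t=22: "011011000101"  (len 12)

12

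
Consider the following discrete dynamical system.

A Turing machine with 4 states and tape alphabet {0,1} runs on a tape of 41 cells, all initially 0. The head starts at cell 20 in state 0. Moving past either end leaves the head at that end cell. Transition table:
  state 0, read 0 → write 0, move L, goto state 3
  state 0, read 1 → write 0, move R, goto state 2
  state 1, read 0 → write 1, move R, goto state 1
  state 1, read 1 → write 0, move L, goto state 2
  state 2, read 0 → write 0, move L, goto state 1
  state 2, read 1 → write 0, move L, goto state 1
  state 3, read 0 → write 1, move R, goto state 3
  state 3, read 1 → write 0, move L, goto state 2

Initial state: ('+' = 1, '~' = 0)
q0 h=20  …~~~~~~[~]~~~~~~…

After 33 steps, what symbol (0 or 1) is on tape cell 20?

1

step 0: q0 h=20  …~~~~~~[~]~~~~~~…
step 1: q3 h=19  …~~~~~~[~]~~~~~~…
step 2: q3 h=20  …~~~~~+[~]~~~~~~…
step 3: q3 h=21  …~~~~++[~]~~~~~~…
step 4: q3 h=22  …~~~+++[~]~~~~~~…
step 5: q3 h=23  …~~++++[~]~~~~~~…
step 6: q3 h=24  …~+++++[~]~~~~~~…
step 7: q3 h=25  …++++++[~]~~~~~~…
step 8: q3 h=26  …++++++[~]~~~~~~…
step 9: q3 h=27  …++++++[~]~~~~~~…
step 10: q3 h=28  …++++++[~]~~~~~~…
step 11: q3 h=29  …++++++[~]~~~~~~…
step 12: q3 h=30  …++++++[~]~~~~~~…
step 13: q3 h=31  …++++++[~]~~~~~~…
step 14: q3 h=32  …++++++[~]~~~~~~…
step 15: q3 h=33  …++++++[~]~~~~~~…
step 16: q3 h=34  …++++++[~]~~~~~~|
step 17: q3 h=35  …++++++[~]~~~~~|
step 18: q3 h=36  …++++++[~]~~~~|
step 19: q3 h=37  …++++++[~]~~~|
step 20: q3 h=38  …++++++[~]~~|
step 21: q3 h=39  …++++++[~]~|
step 22: q3 h=40  …++++++[~]|
step 23: q3 h=40  …++++++[+]|
step 24: q2 h=39  …++++++[+]~|
step 25: q1 h=38  …++++++[+]~~|
step 26: q2 h=37  …++++++[+]~~~|
step 27: q1 h=36  …++++++[+]~~~~|
step 28: q2 h=35  …++++++[+]~~~~~|
step 29: q1 h=34  …++++++[+]~~~~~~|
step 30: q2 h=33  …++++++[+]~~~~~~…
step 31: q1 h=32  …++++++[+]~~~~~~…
step 32: q2 h=31  …++++++[+]~~~~~~…
step 33: q1 h=30  …++++++[+]~~~~~~…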